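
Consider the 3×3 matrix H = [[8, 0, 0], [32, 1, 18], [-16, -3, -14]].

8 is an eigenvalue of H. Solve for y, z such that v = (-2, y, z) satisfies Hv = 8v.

We need (H - 8I)v = 0.
H - 8I = [[0, 0, 0], [32, -7, 18], [-16, -3, -22]].
Row 1: (0)·-2 + (0)·y + (0)·z = 0
Row 2: (32)·-2 + (-7)·y + (18)·z = 0
Row 3: (-16)·-2 + (-3)·y + (-22)·z = 0
Solving gives y = -4, z = 2.
Check: H·(-2, -4, 2) = (-16, -32, 16) = 8·(-2, -4, 2).

-4, 2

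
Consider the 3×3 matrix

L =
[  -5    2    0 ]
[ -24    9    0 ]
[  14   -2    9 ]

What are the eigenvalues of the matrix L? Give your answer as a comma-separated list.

Compute the characteristic polynomial p(lambda) = det(lambda·I - L).
Expanding the 3×3 determinant: p(lambda) = lambda^3 - 13·lambda^2 + 39·lambda - 27.
Since p(1) = 0, lambda = 1 is a root.
Dividing by (lambda - 1) leaves lambda^2 - 12·lambda + 27.
The quadratic factors as (lambda - 3)·(lambda - 9).
Eigenvalues: 1, 3, 9.

1, 3, 9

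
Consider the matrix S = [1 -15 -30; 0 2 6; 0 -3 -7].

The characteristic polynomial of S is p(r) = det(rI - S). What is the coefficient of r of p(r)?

-1

p(r) = r^3 + 4r^2 - r - 4.
The coefficient of r is -1.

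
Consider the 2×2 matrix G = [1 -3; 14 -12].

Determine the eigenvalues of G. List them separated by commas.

det(G - lambda·I) = (1 - lambda)(-12 - lambda) - (-3)·(14) = lambda^2 + 11·lambda + 30.
This factors as (lambda + 6)·(lambda + 5) = 0.
Eigenvalues: -6, -5.

-6, -5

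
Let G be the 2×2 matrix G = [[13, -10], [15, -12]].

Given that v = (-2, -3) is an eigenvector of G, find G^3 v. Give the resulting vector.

First find the eigenvalue: Gv = (4, 6) = -2·(-2, -3), so λ = -2.
Then G^3 v = λ^3·v = (-2)^3·(-2, -3) = -8·(-2, -3) = (16, 24).

(16, 24)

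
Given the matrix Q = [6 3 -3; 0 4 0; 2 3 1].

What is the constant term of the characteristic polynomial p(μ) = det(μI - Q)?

-48

p(0) = det(0·I − Q) = det(−Q) = (−1)^3·det(Q).
det(Q) = 48, so p(0) = -48.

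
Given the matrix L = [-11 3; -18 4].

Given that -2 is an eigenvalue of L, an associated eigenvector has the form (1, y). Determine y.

We need (L + 2I)v = 0.
L + 2I = [[-9, 3], [-18, 6]].
Row 1: (-9)·1 + (3)·y = 0
Row 2: (-18)·1 + (6)·y = 0
Solving gives y = 3.
Check: L·(1, 3) = (-2, -6) = -2·(1, 3).

3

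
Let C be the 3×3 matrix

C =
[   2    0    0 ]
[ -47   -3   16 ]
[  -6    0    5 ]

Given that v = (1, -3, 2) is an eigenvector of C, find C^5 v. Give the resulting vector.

(32, -96, 64)

First find the eigenvalue: Cv = (2, -6, 4) = 2·(1, -3, 2), so λ = 2.
Then C^5 v = λ^5·v = 2^5·(1, -3, 2) = 32·(1, -3, 2) = (32, -96, 64).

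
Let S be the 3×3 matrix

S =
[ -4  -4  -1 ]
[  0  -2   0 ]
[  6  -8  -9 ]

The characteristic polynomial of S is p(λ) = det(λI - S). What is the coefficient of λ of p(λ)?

68

p(λ) = λ^3 + 15λ^2 + 68λ + 84.
The coefficient of λ is 68.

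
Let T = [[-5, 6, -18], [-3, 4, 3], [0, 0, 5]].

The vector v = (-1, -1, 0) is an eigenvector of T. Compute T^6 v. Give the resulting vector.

(-1, -1, 0)

First find the eigenvalue: Tv = (-1, -1, 0) = 1·(-1, -1, 0), so λ = 1.
Then T^6 v = λ^6·v = 1^6·(-1, -1, 0) = 1·(-1, -1, 0) = (-1, -1, 0).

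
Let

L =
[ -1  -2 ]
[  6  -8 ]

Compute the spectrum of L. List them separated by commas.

det(L - μI) = (-1 - μ)(-8 - μ) - (-2)·(6) = μ^2 + 9μ + 20.
This factors as (μ + 5)·(μ + 4) = 0.
Eigenvalues: -5, -4.

-5, -4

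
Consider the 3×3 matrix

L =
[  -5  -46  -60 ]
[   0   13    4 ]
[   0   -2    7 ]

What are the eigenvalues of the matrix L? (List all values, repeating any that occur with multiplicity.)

-5, 9, 11

Set up det(lambda·I - L) = 0.
Cofactor expansion gives p(lambda) = lambda^3 - 15·lambda^2 - lambda + 495.
Rational-root test: lambda = -5 gives p(-5) = 0.
Dividing by (lambda + 5) leaves lambda^2 - 20·lambda + 99.
The quadratic factors as (lambda - 9)·(lambda - 11).
Eigenvalues: -5, 9, 11.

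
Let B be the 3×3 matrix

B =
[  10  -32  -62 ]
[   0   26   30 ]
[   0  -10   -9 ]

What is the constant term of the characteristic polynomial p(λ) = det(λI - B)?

p(0) = det(0·I − B) = det(−B) = (−1)^3·det(B).
det(B) = 660, so p(0) = -660.

-660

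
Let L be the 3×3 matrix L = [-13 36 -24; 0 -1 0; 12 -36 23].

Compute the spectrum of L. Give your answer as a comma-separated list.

-1, -1, 11

The characteristic polynomial is p(lambda) = det(lambda·I - L).
Expanding along the first row, p(lambda) = lambda^3 - 9·lambda^2 - 21·lambda - 11.
Try lambda = -1: p(-1) = 0, so -1 is a root.
Dividing by (lambda + 1) leaves lambda^2 - 10·lambda - 11.
The quadratic factors as (lambda + 1)·(lambda - 11).
Eigenvalues: -1, -1, 11.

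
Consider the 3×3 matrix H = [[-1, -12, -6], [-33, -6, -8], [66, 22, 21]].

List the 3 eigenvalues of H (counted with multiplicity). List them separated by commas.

Set up det(μI - H) = 0.
Cofactor expansion gives p(μ) = μ^3 - 14μ^2 + 35μ + 50.
Try μ = -1: p(-1) = 0, so -1 is a root.
Dividing by (μ + 1) leaves μ^2 - 15μ + 50.
The quadratic factors as (μ - 5)·(μ - 10).
Eigenvalues: -1, 5, 10.

-1, 5, 10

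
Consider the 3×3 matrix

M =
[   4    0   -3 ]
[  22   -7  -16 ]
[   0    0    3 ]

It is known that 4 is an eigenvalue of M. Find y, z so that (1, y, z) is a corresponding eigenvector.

We need (M - 4I)v = 0.
M - 4I = [[0, 0, -3], [22, -11, -16], [0, 0, -1]].
Row 1: (0)·1 + (0)·y + (-3)·z = 0
Row 2: (22)·1 + (-11)·y + (-16)·z = 0
Row 3: (0)·1 + (0)·y + (-1)·z = 0
Solving gives y = 2, z = 0.
Check: M·(1, 2, 0) = (4, 8, 0) = 4·(1, 2, 0).

2, 0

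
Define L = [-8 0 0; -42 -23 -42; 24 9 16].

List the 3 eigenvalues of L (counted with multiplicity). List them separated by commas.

-8, -5, -2

Set up det(sI - L) = 0.
Expanding the 3×3 determinant: p(s) = s^3 + 15s^2 + 66s + 80.
Try s = -2: p(-2) = 0, so -2 is a root.
Dividing by (s + 2) leaves s^2 + 13s + 40.
The quadratic factors as (s + 8)·(s + 5).
Eigenvalues: -8, -5, -2.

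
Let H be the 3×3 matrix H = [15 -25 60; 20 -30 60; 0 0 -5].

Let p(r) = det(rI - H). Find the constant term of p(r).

250

p(r) = r^3 + 20r^2 + 125r + 250.
The constant term is 250.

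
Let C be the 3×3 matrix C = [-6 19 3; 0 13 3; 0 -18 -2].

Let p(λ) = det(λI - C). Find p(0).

168

p(0) = det(0·I − C) = det(−C) = (−1)^3·det(C).
det(C) = -168, so p(0) = 168.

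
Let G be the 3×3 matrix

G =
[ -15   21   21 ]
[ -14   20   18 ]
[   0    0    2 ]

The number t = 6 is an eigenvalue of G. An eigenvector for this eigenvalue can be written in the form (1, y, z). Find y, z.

1, 0

We need (G - 6I)v = 0.
G - 6I = [[-21, 21, 21], [-14, 14, 18], [0, 0, -4]].
Row 1: (-21)·1 + (21)·y + (21)·z = 0
Row 2: (-14)·1 + (14)·y + (18)·z = 0
Row 3: (0)·1 + (0)·y + (-4)·z = 0
Solving gives y = 1, z = 0.
Check: G·(1, 1, 0) = (6, 6, 0) = 6·(1, 1, 0).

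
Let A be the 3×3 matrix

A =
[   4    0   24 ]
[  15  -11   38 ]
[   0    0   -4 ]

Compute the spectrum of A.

Compute the characteristic polynomial p(r) = det(rI - A).
Expanding along the first row, p(r) = r^3 + 11r^2 - 16r - 176.
Try r = -4: p(-4) = 0, so -4 is a root.
Dividing by (r + 4) leaves r^2 + 7r - 44.
The quadratic factors as (r + 11)·(r - 4).
Eigenvalues: -11, -4, 4.

-11, -4, 4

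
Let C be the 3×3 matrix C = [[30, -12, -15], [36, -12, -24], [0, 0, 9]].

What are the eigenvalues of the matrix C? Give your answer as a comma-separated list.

6, 9, 12

Set up det(sI - C) = 0.
Expanding along the first row, p(s) = s^3 - 27s^2 + 234s - 648.
Try s = 6: p(6) = 0, so 6 is a root.
Factor out (s - 6): p(s) = (s - 6)·(s^2 - 21s + 108).
The quadratic factors as (s - 9)·(s - 12).
Eigenvalues: 6, 9, 12.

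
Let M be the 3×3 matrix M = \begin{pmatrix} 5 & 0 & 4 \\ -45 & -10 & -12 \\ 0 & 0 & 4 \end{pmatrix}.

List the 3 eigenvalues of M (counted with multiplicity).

-10, 4, 5

Set up det(lambda·I - M) = 0.
Expanding the 3×3 determinant: p(lambda) = lambda^3 + lambda^2 - 70·lambda + 200.
Try lambda = 5: p(5) = 0, so 5 is a root.
Dividing by (lambda - 5) leaves lambda^2 + 6·lambda - 40.
The quadratic factors as (lambda + 10)·(lambda - 4).
Eigenvalues: -10, 4, 5.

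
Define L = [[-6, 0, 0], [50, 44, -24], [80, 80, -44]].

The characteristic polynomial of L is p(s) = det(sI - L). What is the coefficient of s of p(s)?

-16

p(s) = s^3 + 6s^2 - 16s - 96.
The coefficient of s is -16.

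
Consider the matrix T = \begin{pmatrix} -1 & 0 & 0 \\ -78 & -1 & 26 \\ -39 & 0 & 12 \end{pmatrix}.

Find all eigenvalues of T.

-1, -1, 12

The characteristic polynomial is p(r) = det(rI - T).
Expanding along the first row, p(r) = r^3 - 10r^2 - 23r - 12.
Since p(12) = 0, r = 12 is a root.
Dividing by (r - 12) leaves r^2 + 2r + 1.
The quadratic factor is (r + 1)^2.
Eigenvalues: -1, -1, 12.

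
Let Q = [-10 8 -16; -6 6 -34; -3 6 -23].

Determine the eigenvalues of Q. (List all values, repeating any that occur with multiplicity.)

-11, -10, -6

Compute the characteristic polynomial p(λ) = det(λI - Q).
Expanding along the first row, p(λ) = λ^3 + 27λ^2 + 236λ + 660.
Since p(-6) = 0, λ = -6 is a root.
Factor out (λ + 6): p(λ) = (λ + 6)·(λ^2 + 21λ + 110).
The quadratic factors as (λ + 11)·(λ + 10).
Eigenvalues: -11, -10, -6.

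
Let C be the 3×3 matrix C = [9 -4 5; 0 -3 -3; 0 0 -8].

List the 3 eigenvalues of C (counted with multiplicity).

-8, -3, 9

C is upper triangular, so its eigenvalues are the diagonal entries.
Diagonal: 9, -3, -8.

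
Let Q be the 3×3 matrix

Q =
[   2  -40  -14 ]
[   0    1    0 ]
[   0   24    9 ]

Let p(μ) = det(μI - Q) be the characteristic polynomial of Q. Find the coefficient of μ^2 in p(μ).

The coefficient of μ^2 of det(μI - Q) is −trace(Q).
trace(Q) = (2) + (1) + (9) = 12, so the coefficient is -12.

-12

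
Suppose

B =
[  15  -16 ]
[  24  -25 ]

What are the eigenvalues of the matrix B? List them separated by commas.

det(B - sI) = (15 - s)(-25 - s) - (-16)·(24) = s^2 + 10s + 9.
This factors as (s + 9)·(s + 1) = 0.
Eigenvalues: -9, -1.

-9, -1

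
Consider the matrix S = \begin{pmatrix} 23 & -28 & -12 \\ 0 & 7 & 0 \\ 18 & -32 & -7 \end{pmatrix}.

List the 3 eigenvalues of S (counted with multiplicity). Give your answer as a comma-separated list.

5, 7, 11

Set up det(tI - S) = 0.
Expanding along the first row, p(t) = t^3 - 23t^2 + 167t - 385.
Try t = 5: p(5) = 0, so 5 is a root.
Dividing by (t - 5) leaves t^2 - 18t + 77.
The quadratic factors as (t - 7)·(t - 11).
Eigenvalues: 5, 7, 11.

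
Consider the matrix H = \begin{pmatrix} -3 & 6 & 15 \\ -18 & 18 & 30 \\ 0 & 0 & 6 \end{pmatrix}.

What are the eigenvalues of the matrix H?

Set up det(tI - H) = 0.
Cofactor expansion gives p(t) = t^3 - 21t^2 + 144t - 324.
Since p(6) = 0, t = 6 is a root.
Dividing by (t - 6) leaves t^2 - 15t + 54.
The quadratic factors as (t - 6)·(t - 9).
Eigenvalues: 6, 6, 9.

6, 6, 9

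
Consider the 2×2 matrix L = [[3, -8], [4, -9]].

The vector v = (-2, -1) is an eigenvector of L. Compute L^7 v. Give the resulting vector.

(2, 1)

First find the eigenvalue: Lv = (2, 1) = -1·(-2, -1), so λ = -1.
Then L^7 v = λ^7·v = (-1)^7·(-2, -1) = -1·(-2, -1) = (2, 1).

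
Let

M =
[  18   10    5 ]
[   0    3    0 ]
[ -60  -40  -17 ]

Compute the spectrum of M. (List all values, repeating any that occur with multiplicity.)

-2, 3, 3

Set up det(lambda·I - M) = 0.
Expanding the 3×3 determinant: p(lambda) = lambda^3 - 4·lambda^2 - 3·lambda + 18.
Since p(-2) = 0, lambda = -2 is a root.
Factor out (lambda + 2): p(lambda) = (lambda + 2)·(lambda^2 - 6·lambda + 9).
The quadratic factor is (lambda - 3)^2.
Eigenvalues: -2, 3, 3.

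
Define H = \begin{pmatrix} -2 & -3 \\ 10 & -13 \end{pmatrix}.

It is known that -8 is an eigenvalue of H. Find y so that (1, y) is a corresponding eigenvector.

We need (H + 8I)v = 0.
H + 8I = [[6, -3], [10, -5]].
Row 1: (6)·1 + (-3)·y = 0
Row 2: (10)·1 + (-5)·y = 0
Solving gives y = 2.
Check: H·(1, 2) = (-8, -16) = -8·(1, 2).

2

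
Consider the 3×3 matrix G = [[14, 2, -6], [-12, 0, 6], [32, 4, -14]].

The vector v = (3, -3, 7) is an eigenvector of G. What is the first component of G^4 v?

48

First find the eigenvalue: Gv = (-6, 6, -14) = -2·(3, -3, 7), so λ = -2.
Then G^4 v = λ^4·v = (-2)^4·(3, -3, 7) = 16·(3, -3, 7) = (48, -48, 112).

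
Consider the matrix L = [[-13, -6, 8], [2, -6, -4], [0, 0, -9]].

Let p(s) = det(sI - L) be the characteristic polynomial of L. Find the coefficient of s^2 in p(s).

28

The coefficient of s^2 of det(sI - L) is −trace(L).
trace(L) = (-13) + (-6) + (-9) = -28, so the coefficient is 28.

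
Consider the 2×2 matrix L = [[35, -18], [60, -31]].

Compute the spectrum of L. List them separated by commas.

det(L - μI) = (35 - μ)(-31 - μ) - (-18)·(60) = μ^2 - 4μ - 5.
This factors as (μ + 1)·(μ - 5) = 0.
Eigenvalues: -1, 5.

-1, 5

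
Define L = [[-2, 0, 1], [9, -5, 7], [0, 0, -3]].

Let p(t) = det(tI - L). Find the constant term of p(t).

30

p(t) = t^3 + 10t^2 + 31t + 30.
The constant term is 30.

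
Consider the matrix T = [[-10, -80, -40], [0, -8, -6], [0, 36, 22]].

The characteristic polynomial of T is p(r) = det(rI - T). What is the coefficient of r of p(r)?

p(r) = r^3 - 4r^2 - 100r + 400.
The coefficient of r is -100.

-100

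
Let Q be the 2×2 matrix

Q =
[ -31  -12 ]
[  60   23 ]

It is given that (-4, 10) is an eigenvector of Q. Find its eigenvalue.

-1

Compute Qv: Q·(-4, 10) = (4, -10).
Since Qv = λv, compare component 1: 4 = λ·-4, so λ = -1.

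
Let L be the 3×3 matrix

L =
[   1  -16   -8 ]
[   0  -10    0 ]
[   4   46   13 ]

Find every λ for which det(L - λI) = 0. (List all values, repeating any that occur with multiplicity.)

-10, 5, 9

Set up det(λI - L) = 0.
Expanding along the first row, p(λ) = λ^3 - 4λ^2 - 95λ + 450.
Rational-root test: λ = -10 gives p(-10) = 0.
Factor out (λ + 10): p(λ) = (λ + 10)·(λ^2 - 14λ + 45).
The quadratic factors as (λ - 5)·(λ - 9).
Eigenvalues: -10, 5, 9.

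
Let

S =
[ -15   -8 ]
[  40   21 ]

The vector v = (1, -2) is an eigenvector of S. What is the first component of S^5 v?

First find the eigenvalue: Sv = (1, -2) = 1·(1, -2), so λ = 1.
Then S^5 v = λ^5·v = 1^5·(1, -2) = 1·(1, -2) = (1, -2).

1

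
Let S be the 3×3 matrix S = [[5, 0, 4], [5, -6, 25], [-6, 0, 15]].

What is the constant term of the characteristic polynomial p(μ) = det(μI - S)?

594

p(0) = det(0·I − S) = det(−S) = (−1)^3·det(S).
det(S) = -594, so p(0) = 594.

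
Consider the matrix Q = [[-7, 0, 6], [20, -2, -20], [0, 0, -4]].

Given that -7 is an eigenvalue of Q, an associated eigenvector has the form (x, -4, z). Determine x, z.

1, 0

We need (Q + 7I)v = 0.
Q + 7I = [[0, 0, 6], [20, 5, -20], [0, 0, 3]].
Row 1: (0)·x + (0)·-4 + (6)·z = 0
Row 2: (20)·x + (5)·-4 + (-20)·z = 0
Row 3: (0)·x + (0)·-4 + (3)·z = 0
Solving gives x = 1, z = 0.
Check: Q·(1, -4, 0) = (-7, 28, 0) = -7·(1, -4, 0).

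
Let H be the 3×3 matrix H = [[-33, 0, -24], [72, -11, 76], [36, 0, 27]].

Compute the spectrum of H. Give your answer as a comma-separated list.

Set up det(λI - H) = 0.
Expanding the 3×3 determinant: p(λ) = λ^3 + 17λ^2 + 39λ - 297.
Try λ = 3: p(3) = 0, so 3 is a root.
Factor out (λ - 3): p(λ) = (λ - 3)·(λ^2 + 20λ + 99).
The quadratic factors as (λ + 11)·(λ + 9).
Eigenvalues: -11, -9, 3.

-11, -9, 3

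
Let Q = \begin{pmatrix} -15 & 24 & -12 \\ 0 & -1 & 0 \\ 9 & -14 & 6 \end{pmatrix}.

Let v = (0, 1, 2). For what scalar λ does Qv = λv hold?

Compute Qv: Q·(0, 1, 2) = (0, -1, -2).
Since Qv = λv, compare component 2: -1 = λ·1, so λ = -1.

-1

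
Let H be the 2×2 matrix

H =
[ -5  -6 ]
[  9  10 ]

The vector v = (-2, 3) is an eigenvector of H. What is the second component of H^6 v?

12288

First find the eigenvalue: Hv = (-8, 12) = 4·(-2, 3), so λ = 4.
Then H^6 v = λ^6·v = 4^6·(-2, 3) = 4096·(-2, 3) = (-8192, 12288).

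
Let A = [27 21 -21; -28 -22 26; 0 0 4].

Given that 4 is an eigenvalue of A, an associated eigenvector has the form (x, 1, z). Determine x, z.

We need (A - 4I)v = 0.
A - 4I = [[23, 21, -21], [-28, -26, 26], [0, 0, 0]].
Row 1: (23)·x + (21)·1 + (-21)·z = 0
Row 2: (-28)·x + (-26)·1 + (26)·z = 0
Row 3: (0)·x + (0)·1 + (0)·z = 0
Solving gives x = 0, z = 1.
Check: A·(0, 1, 1) = (0, 4, 4) = 4·(0, 1, 1).

0, 1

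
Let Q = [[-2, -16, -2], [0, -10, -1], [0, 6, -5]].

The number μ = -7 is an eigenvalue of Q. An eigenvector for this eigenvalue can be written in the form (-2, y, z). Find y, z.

We need (Q + 7I)v = 0.
Q + 7I = [[5, -16, -2], [0, -3, -1], [0, 6, 2]].
Row 1: (5)·-2 + (-16)·y + (-2)·z = 0
Row 2: (0)·-2 + (-3)·y + (-1)·z = 0
Row 3: (0)·-2 + (6)·y + (2)·z = 0
Solving gives y = -1, z = 3.
Check: Q·(-2, -1, 3) = (14, 7, -21) = -7·(-2, -1, 3).

-1, 3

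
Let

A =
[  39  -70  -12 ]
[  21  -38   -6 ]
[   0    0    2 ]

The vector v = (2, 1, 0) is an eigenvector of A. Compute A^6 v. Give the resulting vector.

(8192, 4096, 0)

First find the eigenvalue: Av = (8, 4, 0) = 4·(2, 1, 0), so λ = 4.
Then A^6 v = λ^6·v = 4^6·(2, 1, 0) = 4096·(2, 1, 0) = (8192, 4096, 0).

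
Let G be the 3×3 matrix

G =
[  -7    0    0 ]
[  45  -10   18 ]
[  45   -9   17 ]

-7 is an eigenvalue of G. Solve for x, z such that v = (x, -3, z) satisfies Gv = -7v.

We need (G + 7I)v = 0.
G + 7I = [[0, 0, 0], [45, -3, 18], [45, -9, 24]].
Row 1: (0)·x + (0)·-3 + (0)·z = 0
Row 2: (45)·x + (-3)·-3 + (18)·z = 0
Row 3: (45)·x + (-9)·-3 + (24)·z = 0
Solving gives x = 1, z = -3.
Check: G·(1, -3, -3) = (-7, 21, 21) = -7·(1, -3, -3).

1, -3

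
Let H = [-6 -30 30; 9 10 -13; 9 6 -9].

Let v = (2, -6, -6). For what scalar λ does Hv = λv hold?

Compute Hv: H·(2, -6, -6) = (-12, 36, 36).
Since Hv = λv, compare component 1: -12 = λ·2, so λ = -6.

-6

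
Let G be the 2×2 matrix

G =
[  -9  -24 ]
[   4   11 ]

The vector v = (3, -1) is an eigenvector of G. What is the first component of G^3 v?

-3

First find the eigenvalue: Gv = (-3, 1) = -1·(3, -1), so λ = -1.
Then G^3 v = λ^3·v = (-1)^3·(3, -1) = -1·(3, -1) = (-3, 1).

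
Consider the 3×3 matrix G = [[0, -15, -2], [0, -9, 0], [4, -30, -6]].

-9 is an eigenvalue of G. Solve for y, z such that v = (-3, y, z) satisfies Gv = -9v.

-1, -6

We need (G + 9I)v = 0.
G + 9I = [[9, -15, -2], [0, 0, 0], [4, -30, 3]].
Row 1: (9)·-3 + (-15)·y + (-2)·z = 0
Row 2: (0)·-3 + (0)·y + (0)·z = 0
Row 3: (4)·-3 + (-30)·y + (3)·z = 0
Solving gives y = -1, z = -6.
Check: G·(-3, -1, -6) = (27, 9, 54) = -9·(-3, -1, -6).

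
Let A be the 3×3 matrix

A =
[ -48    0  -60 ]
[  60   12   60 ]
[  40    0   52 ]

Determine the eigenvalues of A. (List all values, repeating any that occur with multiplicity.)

-8, 12, 12

The characteristic polynomial is p(t) = det(tI - A).
Cofactor expansion gives p(t) = t^3 - 16t^2 - 48t + 1152.
Since p(12) = 0, t = 12 is a root.
Factor out (t - 12): p(t) = (t - 12)·(t^2 - 4t - 96).
The quadratic factors as (t + 8)·(t - 12).
Eigenvalues: -8, 12, 12.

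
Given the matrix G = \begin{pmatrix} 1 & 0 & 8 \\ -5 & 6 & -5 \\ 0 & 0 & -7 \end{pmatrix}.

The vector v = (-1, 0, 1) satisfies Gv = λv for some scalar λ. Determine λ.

-7

Compute Gv: G·(-1, 0, 1) = (7, 0, -7).
Since Gv = λv, compare component 1: 7 = λ·-1, so λ = -7.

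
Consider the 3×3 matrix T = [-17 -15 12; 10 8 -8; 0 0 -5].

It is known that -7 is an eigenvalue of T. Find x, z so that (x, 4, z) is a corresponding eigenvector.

-6, 0

We need (T + 7I)v = 0.
T + 7I = [[-10, -15, 12], [10, 15, -8], [0, 0, 2]].
Row 1: (-10)·x + (-15)·4 + (12)·z = 0
Row 2: (10)·x + (15)·4 + (-8)·z = 0
Row 3: (0)·x + (0)·4 + (2)·z = 0
Solving gives x = -6, z = 0.
Check: T·(-6, 4, 0) = (42, -28, 0) = -7·(-6, 4, 0).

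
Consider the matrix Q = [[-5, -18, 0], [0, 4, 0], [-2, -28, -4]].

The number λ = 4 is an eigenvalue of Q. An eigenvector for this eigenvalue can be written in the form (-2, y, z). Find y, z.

1, -3

We need (Q - 4I)v = 0.
Q - 4I = [[-9, -18, 0], [0, 0, 0], [-2, -28, -8]].
Row 1: (-9)·-2 + (-18)·y + (0)·z = 0
Row 2: (0)·-2 + (0)·y + (0)·z = 0
Row 3: (-2)·-2 + (-28)·y + (-8)·z = 0
Solving gives y = 1, z = -3.
Check: Q·(-2, 1, -3) = (-8, 4, -12) = 4·(-2, 1, -3).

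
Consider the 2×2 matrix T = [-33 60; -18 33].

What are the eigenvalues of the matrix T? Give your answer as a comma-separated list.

-3, 3

det(T - rI) = (-33 - r)(33 - r) - (60)·(-18) = r^2 - 9.
This factors as (r + 3)·(r - 3) = 0.
Eigenvalues: -3, 3.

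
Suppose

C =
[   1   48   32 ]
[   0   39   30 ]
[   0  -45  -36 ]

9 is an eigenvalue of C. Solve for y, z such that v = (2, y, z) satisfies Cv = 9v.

1, -1

We need (C - 9I)v = 0.
C - 9I = [[-8, 48, 32], [0, 30, 30], [0, -45, -45]].
Row 1: (-8)·2 + (48)·y + (32)·z = 0
Row 2: (0)·2 + (30)·y + (30)·z = 0
Row 3: (0)·2 + (-45)·y + (-45)·z = 0
Solving gives y = 1, z = -1.
Check: C·(2, 1, -1) = (18, 9, -9) = 9·(2, 1, -1).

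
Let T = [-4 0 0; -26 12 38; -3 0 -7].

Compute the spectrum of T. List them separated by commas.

-7, -4, 12

The characteristic polynomial is p(r) = det(rI - T).
Expanding along the first row, p(r) = r^3 - r^2 - 104r - 336.
Rational-root test: r = -4 gives p(-4) = 0.
Dividing by (r + 4) leaves r^2 - 5r - 84.
The quadratic factors as (r + 7)·(r - 12).
Eigenvalues: -7, -4, 12.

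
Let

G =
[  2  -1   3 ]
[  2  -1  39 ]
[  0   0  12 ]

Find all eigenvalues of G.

0, 1, 12

Set up det(λI - G) = 0.
Expanding the 3×3 determinant: p(λ) = λ^3 - 13λ^2 + 12λ.
Try λ = 12: p(12) = 0, so 12 is a root.
Dividing by (λ - 12) leaves λ^2 - λ.
The quadratic factors as λ·(λ - 1).
Eigenvalues: 0, 1, 12.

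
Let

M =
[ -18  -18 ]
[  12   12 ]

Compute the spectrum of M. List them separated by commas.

det(M - λI) = (-18 - λ)(12 - λ) - (-18)·(12) = λ^2 + 6λ.
This factors as (λ + 6)·λ = 0.
Eigenvalues: -6, 0.

-6, 0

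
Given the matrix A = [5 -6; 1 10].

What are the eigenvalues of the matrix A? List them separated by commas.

det(A - rI) = (5 - r)(10 - r) - (-6)·(1) = r^2 - 15r + 56.
This factors as (r - 7)·(r - 8) = 0.
Eigenvalues: 7, 8.

7, 8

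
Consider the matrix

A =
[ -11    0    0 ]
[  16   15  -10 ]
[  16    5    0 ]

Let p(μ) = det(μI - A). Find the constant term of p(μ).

p(μ) = μ^3 - 4μ^2 - 115μ + 550.
The constant term is 550.

550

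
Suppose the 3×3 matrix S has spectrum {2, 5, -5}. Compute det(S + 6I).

If S has eigenvalues 2, 5, -5, then S + 6I has eigenvalues 8, 11, 1.
det(S + 6I) = (8) · (11) · (1) = 88.

88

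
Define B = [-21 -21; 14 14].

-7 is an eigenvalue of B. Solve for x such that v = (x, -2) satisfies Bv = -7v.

3

We need (B + 7I)v = 0.
B + 7I = [[-14, -21], [14, 21]].
Row 1: (-14)·x + (-21)·-2 = 0
Row 2: (14)·x + (21)·-2 = 0
Solving gives x = 3.
Check: B·(3, -2) = (-21, 14) = -7·(3, -2).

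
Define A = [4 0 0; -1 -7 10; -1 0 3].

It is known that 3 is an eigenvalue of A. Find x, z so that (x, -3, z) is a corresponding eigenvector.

We need (A - 3I)v = 0.
A - 3I = [[1, 0, 0], [-1, -10, 10], [-1, 0, 0]].
Row 1: (1)·x + (0)·-3 + (0)·z = 0
Row 2: (-1)·x + (-10)·-3 + (10)·z = 0
Row 3: (-1)·x + (0)·-3 + (0)·z = 0
Solving gives x = 0, z = -3.
Check: A·(0, -3, -3) = (0, -9, -9) = 3·(0, -3, -3).

0, -3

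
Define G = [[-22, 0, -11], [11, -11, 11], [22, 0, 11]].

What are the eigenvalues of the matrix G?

Compute the characteristic polynomial p(μ) = det(μI - G).
Cofactor expansion gives p(μ) = μ^3 + 22μ^2 + 121μ.
Since p(-11) = 0, μ = -11 is a root.
Dividing by (μ + 11) leaves μ^2 + 11μ.
The quadratic factors as (μ + 11)·μ.
Eigenvalues: -11, -11, 0.

-11, -11, 0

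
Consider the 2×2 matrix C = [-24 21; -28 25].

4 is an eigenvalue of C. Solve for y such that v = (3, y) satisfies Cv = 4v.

4

We need (C - 4I)v = 0.
C - 4I = [[-28, 21], [-28, 21]].
Row 1: (-28)·3 + (21)·y = 0
Row 2: (-28)·3 + (21)·y = 0
Solving gives y = 4.
Check: C·(3, 4) = (12, 16) = 4·(3, 4).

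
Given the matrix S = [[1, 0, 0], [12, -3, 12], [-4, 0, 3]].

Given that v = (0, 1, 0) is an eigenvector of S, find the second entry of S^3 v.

First find the eigenvalue: Sv = (0, -3, 0) = -3·(0, 1, 0), so λ = -3.
Then S^3 v = λ^3·v = (-3)^3·(0, 1, 0) = -27·(0, 1, 0) = (0, -27, 0).

-27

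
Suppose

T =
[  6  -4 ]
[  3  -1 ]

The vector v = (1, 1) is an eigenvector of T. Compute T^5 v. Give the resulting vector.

(32, 32)

First find the eigenvalue: Tv = (2, 2) = 2·(1, 1), so λ = 2.
Then T^5 v = λ^5·v = 2^5·(1, 1) = 32·(1, 1) = (32, 32).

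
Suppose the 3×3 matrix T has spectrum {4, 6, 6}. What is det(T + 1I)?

245

If T has eigenvalues 4, 6, 6, then T + 1I has eigenvalues 5, 7, 7.
det(T + 1I) = (5) · (7) · (7) = 245.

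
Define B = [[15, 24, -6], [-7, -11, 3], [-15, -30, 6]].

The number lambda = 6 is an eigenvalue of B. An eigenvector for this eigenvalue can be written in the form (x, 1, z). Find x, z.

-2, 1

We need (B - 6I)v = 0.
B - 6I = [[9, 24, -6], [-7, -17, 3], [-15, -30, 0]].
Row 1: (9)·x + (24)·1 + (-6)·z = 0
Row 2: (-7)·x + (-17)·1 + (3)·z = 0
Row 3: (-15)·x + (-30)·1 + (0)·z = 0
Solving gives x = -2, z = 1.
Check: B·(-2, 1, 1) = (-12, 6, 6) = 6·(-2, 1, 1).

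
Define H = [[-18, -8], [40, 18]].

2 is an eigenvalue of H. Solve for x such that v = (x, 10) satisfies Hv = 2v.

-4

We need (H - 2I)v = 0.
H - 2I = [[-20, -8], [40, 16]].
Row 1: (-20)·x + (-8)·10 = 0
Row 2: (40)·x + (16)·10 = 0
Solving gives x = -4.
Check: H·(-4, 10) = (-8, 20) = 2·(-4, 10).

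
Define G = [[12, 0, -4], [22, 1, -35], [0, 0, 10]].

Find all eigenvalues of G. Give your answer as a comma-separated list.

1, 10, 12

Compute the characteristic polynomial p(s) = det(sI - G).
Expanding along the first row, p(s) = s^3 - 23s^2 + 142s - 120.
Try s = 1: p(1) = 0, so 1 is a root.
Dividing by (s - 1) leaves s^2 - 22s + 120.
The quadratic factors as (s - 10)·(s - 12).
Eigenvalues: 1, 10, 12.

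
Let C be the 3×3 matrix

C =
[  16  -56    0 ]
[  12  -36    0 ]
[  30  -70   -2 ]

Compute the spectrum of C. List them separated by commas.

The characteristic polynomial is p(λ) = det(λI - C).
Cofactor expansion gives p(λ) = λ^3 + 22λ^2 + 136λ + 192.
Since p(-2) = 0, λ = -2 is a root.
Factor out (λ + 2): p(λ) = (λ + 2)·(λ^2 + 20λ + 96).
The quadratic factors as (λ + 12)·(λ + 8).
Eigenvalues: -12, -8, -2.

-12, -8, -2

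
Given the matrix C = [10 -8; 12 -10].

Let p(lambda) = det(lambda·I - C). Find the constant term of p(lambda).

-4

p(lambda) = lambda^2 - 4.
The constant term is -4.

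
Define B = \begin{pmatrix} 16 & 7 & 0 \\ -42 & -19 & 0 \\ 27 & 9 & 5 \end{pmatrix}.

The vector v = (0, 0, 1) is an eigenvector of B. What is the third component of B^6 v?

First find the eigenvalue: Bv = (0, 0, 5) = 5·(0, 0, 1), so λ = 5.
Then B^6 v = λ^6·v = 5^6·(0, 0, 1) = 15625·(0, 0, 1) = (0, 0, 15625).

15625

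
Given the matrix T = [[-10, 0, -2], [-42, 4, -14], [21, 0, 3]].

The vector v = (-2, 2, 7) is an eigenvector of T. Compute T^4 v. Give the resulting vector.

(-162, 162, 567)

First find the eigenvalue: Tv = (6, -6, -21) = -3·(-2, 2, 7), so λ = -3.
Then T^4 v = λ^4·v = (-3)^4·(-2, 2, 7) = 81·(-2, 2, 7) = (-162, 162, 567).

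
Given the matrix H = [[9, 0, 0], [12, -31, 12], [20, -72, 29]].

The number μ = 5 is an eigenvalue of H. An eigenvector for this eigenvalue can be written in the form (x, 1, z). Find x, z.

0, 3

We need (H - 5I)v = 0.
H - 5I = [[4, 0, 0], [12, -36, 12], [20, -72, 24]].
Row 1: (4)·x + (0)·1 + (0)·z = 0
Row 2: (12)·x + (-36)·1 + (12)·z = 0
Row 3: (20)·x + (-72)·1 + (24)·z = 0
Solving gives x = 0, z = 3.
Check: H·(0, 1, 3) = (0, 5, 15) = 5·(0, 1, 3).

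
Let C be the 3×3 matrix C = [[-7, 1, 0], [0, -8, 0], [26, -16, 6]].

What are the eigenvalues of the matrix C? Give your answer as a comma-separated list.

-8, -7, 6

Compute the characteristic polynomial p(μ) = det(μI - C).
Expanding the 3×3 determinant: p(μ) = μ^3 + 9μ^2 - 34μ - 336.
Rational-root test: μ = -8 gives p(-8) = 0.
Factor out (μ + 8): p(μ) = (μ + 8)·(μ^2 + μ - 42).
The quadratic factors as (μ + 7)·(μ - 6).
Eigenvalues: -8, -7, 6.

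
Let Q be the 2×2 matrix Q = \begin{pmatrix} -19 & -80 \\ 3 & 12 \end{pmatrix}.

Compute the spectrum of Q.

-4, -3

det(Q - μI) = (-19 - μ)(12 - μ) - (-80)·(3) = μ^2 + 7μ + 12.
This factors as (μ + 4)·(μ + 3) = 0.
Eigenvalues: -4, -3.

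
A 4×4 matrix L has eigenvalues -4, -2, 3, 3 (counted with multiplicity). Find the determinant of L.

72

det(L) is the product of the eigenvalues: (-4) · (-2) · (3) · (3) = 72.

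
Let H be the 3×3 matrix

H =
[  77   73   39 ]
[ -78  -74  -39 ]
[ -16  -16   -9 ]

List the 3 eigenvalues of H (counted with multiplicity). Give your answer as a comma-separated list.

The characteristic polynomial is p(lambda) = det(lambda·I - H).
Expanding along the first row, p(lambda) = lambda^3 + 6·lambda^2 - 31·lambda - 36.
Since p(-9) = 0, lambda = -9 is a root.
Factor out (lambda + 9): p(lambda) = (lambda + 9)·(lambda^2 - 3·lambda - 4).
The quadratic factors as (lambda + 1)·(lambda - 4).
Eigenvalues: -9, -1, 4.

-9, -1, 4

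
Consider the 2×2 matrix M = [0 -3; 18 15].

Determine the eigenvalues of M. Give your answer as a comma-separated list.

6, 9

det(M - lambda·I) = (0 - lambda)(15 - lambda) - (-3)·(18) = lambda^2 - 15·lambda + 54.
This factors as (lambda - 6)·(lambda - 9) = 0.
Eigenvalues: 6, 9.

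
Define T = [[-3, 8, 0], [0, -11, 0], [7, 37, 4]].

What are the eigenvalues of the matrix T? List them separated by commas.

-11, -3, 4

Set up det(tI - T) = 0.
Expanding along the first row, p(t) = t^3 + 10t^2 - 23t - 132.
Since p(4) = 0, t = 4 is a root.
Factor out (t - 4): p(t) = (t - 4)·(t^2 + 14t + 33).
The quadratic factors as (t + 11)·(t + 3).
Eigenvalues: -11, -3, 4.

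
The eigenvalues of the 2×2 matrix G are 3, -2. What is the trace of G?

1

trace(G) is the sum of the eigenvalues: (3) + (-2) = 1.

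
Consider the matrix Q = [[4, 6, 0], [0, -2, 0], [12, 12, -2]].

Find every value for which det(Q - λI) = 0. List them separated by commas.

-2, -2, 4

Compute the characteristic polynomial p(λ) = det(λI - Q).
Expanding the 3×3 determinant: p(λ) = λ^3 - 12λ - 16.
Try λ = 4: p(4) = 0, so 4 is a root.
Dividing by (λ - 4) leaves λ^2 + 4λ + 4.
The quadratic factor is (λ + 2)^2.
Eigenvalues: -2, -2, 4.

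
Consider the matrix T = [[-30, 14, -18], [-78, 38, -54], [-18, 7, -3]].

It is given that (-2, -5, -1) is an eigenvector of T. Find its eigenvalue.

-4

Compute Tv: T·(-2, -5, -1) = (8, 20, 4).
Since Tv = λv, compare component 1: 8 = λ·-2, so λ = -4.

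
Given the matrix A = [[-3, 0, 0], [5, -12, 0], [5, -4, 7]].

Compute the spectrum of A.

A is lower triangular, so its eigenvalues are the diagonal entries.
Diagonal: -3, -12, 7.

-12, -3, 7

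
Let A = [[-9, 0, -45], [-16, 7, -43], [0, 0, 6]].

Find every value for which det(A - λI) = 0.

-9, 6, 7

Set up det(μI - A) = 0.
Expanding along the first row, p(μ) = μ^3 - 4μ^2 - 75μ + 378.
Try μ = 6: p(6) = 0, so 6 is a root.
Factor out (μ - 6): p(μ) = (μ - 6)·(μ^2 + 2μ - 63).
The quadratic factors as (μ + 9)·(μ - 7).
Eigenvalues: -9, 6, 7.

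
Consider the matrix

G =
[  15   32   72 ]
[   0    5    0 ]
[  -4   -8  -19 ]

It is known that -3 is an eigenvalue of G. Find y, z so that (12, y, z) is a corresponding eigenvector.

0, -3

We need (G + 3I)v = 0.
G + 3I = [[18, 32, 72], [0, 8, 0], [-4, -8, -16]].
Row 1: (18)·12 + (32)·y + (72)·z = 0
Row 2: (0)·12 + (8)·y + (0)·z = 0
Row 3: (-4)·12 + (-8)·y + (-16)·z = 0
Solving gives y = 0, z = -3.
Check: G·(12, 0, -3) = (-36, 0, 9) = -3·(12, 0, -3).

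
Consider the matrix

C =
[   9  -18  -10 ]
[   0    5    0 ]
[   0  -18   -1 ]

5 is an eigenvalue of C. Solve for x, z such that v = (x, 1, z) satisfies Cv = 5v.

We need (C - 5I)v = 0.
C - 5I = [[4, -18, -10], [0, 0, 0], [0, -18, -6]].
Row 1: (4)·x + (-18)·1 + (-10)·z = 0
Row 2: (0)·x + (0)·1 + (0)·z = 0
Row 3: (0)·x + (-18)·1 + (-6)·z = 0
Solving gives x = -3, z = -3.
Check: C·(-3, 1, -3) = (-15, 5, -15) = 5·(-3, 1, -3).

-3, -3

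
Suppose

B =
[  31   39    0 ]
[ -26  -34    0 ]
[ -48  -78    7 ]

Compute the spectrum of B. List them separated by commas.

Compute the characteristic polynomial p(lambda) = det(lambda·I - B).
Expanding along the first row, p(lambda) = lambda^3 - 4·lambda^2 - 61·lambda + 280.
Since p(5) = 0, lambda = 5 is a root.
Dividing by (lambda - 5) leaves lambda^2 + lambda - 56.
The quadratic factors as (lambda + 8)·(lambda - 7).
Eigenvalues: -8, 5, 7.

-8, 5, 7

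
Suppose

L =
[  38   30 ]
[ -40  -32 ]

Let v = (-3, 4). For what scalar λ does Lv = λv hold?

Compute Lv: L·(-3, 4) = (6, -8).
Since Lv = λv, compare component 1: 6 = λ·-3, so λ = -2.

-2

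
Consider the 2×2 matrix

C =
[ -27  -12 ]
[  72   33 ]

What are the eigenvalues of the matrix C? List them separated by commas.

det(C - λI) = (-27 - λ)(33 - λ) - (-12)·(72) = λ^2 - 6λ - 27.
This factors as (λ + 3)·(λ - 9) = 0.
Eigenvalues: -3, 9.

-3, 9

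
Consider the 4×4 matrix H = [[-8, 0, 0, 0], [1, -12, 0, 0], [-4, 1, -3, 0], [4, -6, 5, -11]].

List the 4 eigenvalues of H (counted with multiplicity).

H is lower triangular, so its eigenvalues are the diagonal entries.
Diagonal: -8, -12, -3, -11.

-12, -11, -8, -3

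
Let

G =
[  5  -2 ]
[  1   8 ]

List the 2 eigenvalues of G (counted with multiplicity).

6, 7

det(G - rI) = (5 - r)(8 - r) - (-2)·(1) = r^2 - 13r + 42.
This factors as (r - 6)·(r - 7) = 0.
Eigenvalues: 6, 7.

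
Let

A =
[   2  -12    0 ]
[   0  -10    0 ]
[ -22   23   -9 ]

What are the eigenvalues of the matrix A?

The characteristic polynomial is p(s) = det(sI - A).
Cofactor expansion gives p(s) = s^3 + 17s^2 + 52s - 180.
Since p(2) = 0, s = 2 is a root.
Dividing by (s - 2) leaves s^2 + 19s + 90.
The quadratic factors as (s + 10)·(s + 9).
Eigenvalues: -10, -9, 2.

-10, -9, 2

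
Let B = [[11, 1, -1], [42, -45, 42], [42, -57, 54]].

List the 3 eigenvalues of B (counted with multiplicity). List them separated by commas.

Compute the characteristic polynomial p(λ) = det(λI - B).
Expanding along the first row, p(λ) = λ^3 - 20λ^2 + 63λ + 396.
Rational-root test: λ = -3 gives p(-3) = 0.
Dividing by (λ + 3) leaves λ^2 - 23λ + 132.
The quadratic factors as (λ - 11)·(λ - 12).
Eigenvalues: -3, 11, 12.

-3, 11, 12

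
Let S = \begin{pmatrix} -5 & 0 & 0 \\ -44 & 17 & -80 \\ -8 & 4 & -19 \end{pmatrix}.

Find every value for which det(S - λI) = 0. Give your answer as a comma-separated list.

-5, -3, 1

Set up det(μI - S) = 0.
Cofactor expansion gives p(μ) = μ^3 + 7μ^2 + 7μ - 15.
Rational-root test: μ = 1 gives p(1) = 0.
Dividing by (μ - 1) leaves μ^2 + 8μ + 15.
The quadratic factors as (μ + 5)·(μ + 3).
Eigenvalues: -5, -3, 1.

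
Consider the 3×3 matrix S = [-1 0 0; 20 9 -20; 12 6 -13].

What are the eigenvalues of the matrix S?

Set up det(tI - S) = 0.
Expanding along the first row, p(t) = t^3 + 5t^2 + 7t + 3.
Rational-root test: t = -3 gives p(-3) = 0.
Factor out (t + 3): p(t) = (t + 3)·(t^2 + 2t + 1).
The quadratic factor is (t + 1)^2.
Eigenvalues: -3, -1, -1.

-3, -1, -1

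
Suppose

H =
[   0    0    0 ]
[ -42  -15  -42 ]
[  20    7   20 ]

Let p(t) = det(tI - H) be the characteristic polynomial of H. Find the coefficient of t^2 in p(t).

-5

The coefficient of t^2 of det(tI - H) is −trace(H).
trace(H) = (0) + (-15) + (20) = 5, so the coefficient is -5.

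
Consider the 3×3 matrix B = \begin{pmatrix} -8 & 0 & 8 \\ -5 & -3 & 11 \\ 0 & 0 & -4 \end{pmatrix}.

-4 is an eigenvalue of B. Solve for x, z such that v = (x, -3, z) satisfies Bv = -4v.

We need (B + 4I)v = 0.
B + 4I = [[-4, 0, 8], [-5, 1, 11], [0, 0, 0]].
Row 1: (-4)·x + (0)·-3 + (8)·z = 0
Row 2: (-5)·x + (1)·-3 + (11)·z = 0
Row 3: (0)·x + (0)·-3 + (0)·z = 0
Solving gives x = 6, z = 3.
Check: B·(6, -3, 3) = (-24, 12, -12) = -4·(6, -3, 3).

6, 3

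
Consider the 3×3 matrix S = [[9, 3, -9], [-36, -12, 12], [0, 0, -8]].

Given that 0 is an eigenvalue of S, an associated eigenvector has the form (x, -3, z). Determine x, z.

1, 0

We need (S)v = 0.
S = [[9, 3, -9], [-36, -12, 12], [0, 0, -8]].
Row 1: (9)·x + (3)·-3 + (-9)·z = 0
Row 2: (-36)·x + (-12)·-3 + (12)·z = 0
Row 3: (0)·x + (0)·-3 + (-8)·z = 0
Solving gives x = 1, z = 0.
Check: S·(1, -3, 0) = (0, 0, 0) = 0·(1, -3, 0).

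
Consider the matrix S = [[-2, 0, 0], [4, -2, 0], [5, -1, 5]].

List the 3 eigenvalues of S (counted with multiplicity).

S is lower triangular, so its eigenvalues are the diagonal entries.
Diagonal: -2, -2, 5.

-2, -2, 5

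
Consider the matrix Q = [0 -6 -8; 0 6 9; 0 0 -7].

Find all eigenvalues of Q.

-7, 0, 6

Q is upper triangular, so its eigenvalues are the diagonal entries.
Diagonal: 0, 6, -7.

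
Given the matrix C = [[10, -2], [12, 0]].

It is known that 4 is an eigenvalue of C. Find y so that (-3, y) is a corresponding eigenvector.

-9

We need (C - 4I)v = 0.
C - 4I = [[6, -2], [12, -4]].
Row 1: (6)·-3 + (-2)·y = 0
Row 2: (12)·-3 + (-4)·y = 0
Solving gives y = -9.
Check: C·(-3, -9) = (-12, -36) = 4·(-3, -9).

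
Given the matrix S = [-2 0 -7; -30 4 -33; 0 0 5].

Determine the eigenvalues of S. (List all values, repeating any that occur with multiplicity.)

The characteristic polynomial is p(s) = det(sI - S).
Cofactor expansion gives p(s) = s^3 - 7s^2 + 2s + 40.
Rational-root test: s = 4 gives p(4) = 0.
Factor out (s - 4): p(s) = (s - 4)·(s^2 - 3s - 10).
The quadratic factors as (s + 2)·(s - 5).
Eigenvalues: -2, 4, 5.

-2, 4, 5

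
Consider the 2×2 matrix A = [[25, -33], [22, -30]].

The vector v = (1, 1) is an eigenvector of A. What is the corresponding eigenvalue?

Compute Av: A·(1, 1) = (-8, -8).
Since Av = λv, compare component 1: -8 = λ·1, so λ = -8.

-8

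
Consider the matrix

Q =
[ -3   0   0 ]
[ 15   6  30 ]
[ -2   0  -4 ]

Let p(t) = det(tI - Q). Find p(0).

p(0) = det(0·I − Q) = det(−Q) = (−1)^3·det(Q).
det(Q) = 72, so p(0) = -72.

-72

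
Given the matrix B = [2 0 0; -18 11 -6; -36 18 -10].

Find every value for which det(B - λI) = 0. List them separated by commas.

Set up det(lambda·I - B) = 0.
Cofactor expansion gives p(lambda) = lambda^3 - 3·lambda^2 + 4.
Rational-root test: lambda = -1 gives p(-1) = 0.
Dividing by (lambda + 1) leaves lambda^2 - 4·lambda + 4.
The quadratic factor is (lambda - 2)^2.
Eigenvalues: -1, 2, 2.

-1, 2, 2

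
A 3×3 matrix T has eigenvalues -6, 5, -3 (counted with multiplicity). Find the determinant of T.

90

det(T) is the product of the eigenvalues: (-6) · (5) · (-3) = 90.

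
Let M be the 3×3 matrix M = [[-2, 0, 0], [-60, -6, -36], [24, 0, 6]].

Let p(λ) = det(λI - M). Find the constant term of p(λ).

-72

p(λ) = λ^3 + 2λ^2 - 36λ - 72.
The constant term is -72.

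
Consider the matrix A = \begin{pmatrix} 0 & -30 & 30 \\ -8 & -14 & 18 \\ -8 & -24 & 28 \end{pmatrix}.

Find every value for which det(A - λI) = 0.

Compute the characteristic polynomial p(s) = det(sI - A).
Expanding along the first row, p(s) = s^3 - 14s^2 + 40s.
Try s = 0: p(0) = 0, so 0 is a root.
Dividing by s leaves s^2 - 14s + 40.
The quadratic factors as (s - 4)·(s - 10).
Eigenvalues: 0, 4, 10.

0, 4, 10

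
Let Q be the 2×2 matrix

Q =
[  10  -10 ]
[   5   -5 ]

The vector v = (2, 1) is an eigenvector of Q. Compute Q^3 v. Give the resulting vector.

(250, 125)

First find the eigenvalue: Qv = (10, 5) = 5·(2, 1), so λ = 5.
Then Q^3 v = λ^3·v = 5^3·(2, 1) = 125·(2, 1) = (250, 125).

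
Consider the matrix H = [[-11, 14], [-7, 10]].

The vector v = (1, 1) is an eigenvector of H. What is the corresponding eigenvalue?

3

Compute Hv: H·(1, 1) = (3, 3).
Since Hv = λv, compare component 1: 3 = λ·1, so λ = 3.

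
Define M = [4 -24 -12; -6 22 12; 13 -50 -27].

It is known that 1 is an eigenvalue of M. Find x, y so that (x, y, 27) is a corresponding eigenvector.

12, -12

We need (M - 1I)v = 0.
M - 1I = [[3, -24, -12], [-6, 21, 12], [13, -50, -28]].
Row 1: (3)·x + (-24)·y + (-12)·27 = 0
Row 2: (-6)·x + (21)·y + (12)·27 = 0
Row 3: (13)·x + (-50)·y + (-28)·27 = 0
Solving gives x = 12, y = -12.
Check: M·(12, -12, 27) = (12, -12, 27) = 1·(12, -12, 27).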